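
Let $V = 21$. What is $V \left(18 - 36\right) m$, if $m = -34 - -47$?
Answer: $-4914$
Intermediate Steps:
$m = 13$ ($m = -34 + 47 = 13$)
$V \left(18 - 36\right) m = 21 \left(18 - 36\right) 13 = 21 \left(-18\right) 13 = \left(-378\right) 13 = -4914$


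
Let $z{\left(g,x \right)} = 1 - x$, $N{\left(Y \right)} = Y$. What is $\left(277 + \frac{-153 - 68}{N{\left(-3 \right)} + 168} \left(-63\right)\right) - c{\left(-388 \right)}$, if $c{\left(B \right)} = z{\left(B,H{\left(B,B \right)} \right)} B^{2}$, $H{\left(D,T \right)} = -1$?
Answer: $- \frac{16539964}{55} \approx -3.0073 \cdot 10^{5}$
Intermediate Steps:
$c{\left(B \right)} = 2 B^{2}$ ($c{\left(B \right)} = \left(1 - -1\right) B^{2} = \left(1 + 1\right) B^{2} = 2 B^{2}$)
$\left(277 + \frac{-153 - 68}{N{\left(-3 \right)} + 168} \left(-63\right)\right) - c{\left(-388 \right)} = \left(277 + \frac{-153 - 68}{-3 + 168} \left(-63\right)\right) - 2 \left(-388\right)^{2} = \left(277 + \frac{-153 - 68}{165} \left(-63\right)\right) - 2 \cdot 150544 = \left(277 + \left(-153 - 68\right) \frac{1}{165} \left(-63\right)\right) - 301088 = \left(277 + \left(-221\right) \frac{1}{165} \left(-63\right)\right) - 301088 = \left(277 - - \frac{4641}{55}\right) - 301088 = \left(277 + \frac{4641}{55}\right) - 301088 = \frac{19876}{55} - 301088 = - \frac{16539964}{55}$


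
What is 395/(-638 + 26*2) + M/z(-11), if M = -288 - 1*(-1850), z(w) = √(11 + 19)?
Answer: -395/586 + 781*√30/15 ≈ 284.51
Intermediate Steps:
z(w) = √30
M = 1562 (M = -288 + 1850 = 1562)
395/(-638 + 26*2) + M/z(-11) = 395/(-638 + 26*2) + 1562/(√30) = 395/(-638 + 52) + 1562*(√30/30) = 395/(-586) + 781*√30/15 = 395*(-1/586) + 781*√30/15 = -395/586 + 781*√30/15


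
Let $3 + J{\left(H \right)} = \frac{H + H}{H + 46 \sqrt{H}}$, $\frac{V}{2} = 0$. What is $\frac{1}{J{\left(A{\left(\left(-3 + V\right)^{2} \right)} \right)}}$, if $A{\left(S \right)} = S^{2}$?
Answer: $- \frac{55}{147} \approx -0.37415$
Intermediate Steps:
$V = 0$ ($V = 2 \cdot 0 = 0$)
$J{\left(H \right)} = -3 + \frac{2 H}{H + 46 \sqrt{H}}$ ($J{\left(H \right)} = -3 + \frac{H + H}{H + 46 \sqrt{H}} = -3 + \frac{2 H}{H + 46 \sqrt{H}}$)
$\frac{1}{J{\left(A{\left(\left(-3 + V\right)^{2} \right)} \right)}} = \frac{1}{\frac{1}{\left(\left(-3 + 0\right)^{2}\right)^{2} + 46 \sqrt{\left(\left(-3 + 0\right)^{2}\right)^{2}}} \left(- \left(\left(-3 + 0\right)^{2}\right)^{2} - 138 \sqrt{\left(\left(-3 + 0\right)^{2}\right)^{2}}\right)} = \frac{1}{\frac{1}{\left(\left(-3\right)^{2}\right)^{2} + 46 \sqrt{\left(\left(-3\right)^{2}\right)^{2}}} \left(- \left(\left(-3\right)^{2}\right)^{2} - 138 \sqrt{\left(\left(-3\right)^{2}\right)^{2}}\right)} = \frac{1}{\frac{1}{9^{2} + 46 \sqrt{9^{2}}} \left(- 9^{2} - 138 \sqrt{9^{2}}\right)} = \frac{1}{\frac{1}{81 + 46 \sqrt{81}} \left(\left(-1\right) 81 - 138 \sqrt{81}\right)} = \frac{1}{\frac{1}{81 + 46 \cdot 9} \left(-81 - 1242\right)} = \frac{1}{\frac{1}{81 + 414} \left(-81 - 1242\right)} = \frac{1}{\frac{1}{495} \left(-1323\right)} = \frac{1}{- \frac{147}{55}} = - \frac{55}{147}$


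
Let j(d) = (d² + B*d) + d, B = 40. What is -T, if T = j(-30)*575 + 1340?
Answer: 188410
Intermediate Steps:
j(d) = d² + 41*d (j(d) = (d² + 40*d) + d = d² + 41*d)
T = -188410 (T = -30*(41 - 30)*575 + 1340 = -30*11*575 + 1340 = -330*575 + 1340 = -189750 + 1340 = -188410)
-T = -1*(-188410) = 188410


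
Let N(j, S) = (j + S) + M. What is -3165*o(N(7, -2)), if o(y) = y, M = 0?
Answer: -15825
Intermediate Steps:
N(j, S) = S + j (N(j, S) = (j + S) + 0 = (S + j) + 0 = S + j)
-3165*o(N(7, -2)) = -3165*(-2 + 7) = -3165*5 = -15825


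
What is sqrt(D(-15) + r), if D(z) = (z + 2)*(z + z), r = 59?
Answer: sqrt(449) ≈ 21.190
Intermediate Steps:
D(z) = 2*z*(2 + z) (D(z) = (2 + z)*(2*z) = 2*z*(2 + z))
sqrt(D(-15) + r) = sqrt(2*(-15)*(2 - 15) + 59) = sqrt(2*(-15)*(-13) + 59) = sqrt(390 + 59) = sqrt(449)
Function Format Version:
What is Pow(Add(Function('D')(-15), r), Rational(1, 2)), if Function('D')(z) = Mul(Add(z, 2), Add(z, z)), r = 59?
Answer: Pow(449, Rational(1, 2)) ≈ 21.190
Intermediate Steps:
Function('D')(z) = Mul(2, z, Add(2, z)) (Function('D')(z) = Mul(Add(2, z), Mul(2, z)) = Mul(2, z, Add(2, z)))
Pow(Add(Function('D')(-15), r), Rational(1, 2)) = Pow(Add(Mul(2, -15, Add(2, -15)), 59), Rational(1, 2)) = Pow(Add(Mul(2, -15, -13), 59), Rational(1, 2)) = Pow(Add(390, 59), Rational(1, 2)) = Pow(449, Rational(1, 2))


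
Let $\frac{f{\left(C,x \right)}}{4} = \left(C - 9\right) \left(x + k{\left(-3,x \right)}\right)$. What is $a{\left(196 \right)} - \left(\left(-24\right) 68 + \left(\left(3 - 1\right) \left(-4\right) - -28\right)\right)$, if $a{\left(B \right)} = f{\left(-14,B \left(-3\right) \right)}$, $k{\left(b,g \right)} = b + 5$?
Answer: $55524$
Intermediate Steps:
$k{\left(b,g \right)} = 5 + b$
$f{\left(C,x \right)} = 4 \left(-9 + C\right) \left(2 + x\right)$ ($f{\left(C,x \right)} = 4 \left(C - 9\right) \left(x + \left(5 - 3\right)\right) = 4 \left(-9 + C\right) \left(x + 2\right) = 4 \left(-9 + C\right) \left(2 + x\right)$)
$a{\left(B \right)} = -184 + 276 B$ ($a{\left(B \right)} = -72 - 36 B \left(-3\right) + 8 \left(-14\right) + 4 \left(-14\right) B \left(-3\right) = -72 - 36 \left(- 3 B\right) - 112 + 4 \left(-14\right) \left(- 3 B\right) = -72 + 108 B - 112 + 168 B = -184 + 276 B$)
$a{\left(196 \right)} - \left(\left(-24\right) 68 + \left(\left(3 - 1\right) \left(-4\right) - -28\right)\right) = \left(-184 + 276 \cdot 196\right) - \left(\left(-24\right) 68 + \left(\left(3 - 1\right) \left(-4\right) - -28\right)\right) = \left(-184 + 54096\right) - \left(-1632 + \left(2 \left(-4\right) + 28\right)\right) = 53912 - \left(-1632 + \left(-8 + 28\right)\right) = 53912 - \left(-1632 + 20\right) = 53912 - -1612 = 53912 + 1612 = 55524$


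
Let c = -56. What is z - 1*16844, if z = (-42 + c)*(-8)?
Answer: -16060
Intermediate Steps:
z = 784 (z = (-42 - 56)*(-8) = -98*(-8) = 784)
z - 1*16844 = 784 - 1*16844 = 784 - 16844 = -16060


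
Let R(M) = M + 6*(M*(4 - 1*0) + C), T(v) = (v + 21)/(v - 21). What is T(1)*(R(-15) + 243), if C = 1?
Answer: 693/5 ≈ 138.60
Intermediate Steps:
T(v) = (21 + v)/(-21 + v)
R(M) = 6 + 25*M (R(M) = M + 6*(M*(4 - 1*0) + 1) = M + 6*(M*(4 + 0) + 1) = M + 6*(M*4 + 1) = M + 6*(4*M + 1) = M + 6*(1 + 4*M) = M + (6 + 24*M) = 6 + 25*M)
T(1)*(R(-15) + 243) = ((21 + 1)/(-21 + 1))*((6 + 25*(-15)) + 243) = (22/(-20))*((6 - 375) + 243) = (-1/20*22)*(-369 + 243) = -11/10*(-126) = 693/5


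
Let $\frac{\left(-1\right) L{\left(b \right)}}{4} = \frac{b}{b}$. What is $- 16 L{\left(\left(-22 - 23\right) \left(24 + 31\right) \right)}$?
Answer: $64$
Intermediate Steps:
$L{\left(b \right)} = -4$ ($L{\left(b \right)} = - 4 \frac{b}{b} = \left(-4\right) 1 = -4$)
$- 16 L{\left(\left(-22 - 23\right) \left(24 + 31\right) \right)} = \left(-16\right) \left(-4\right) = 64$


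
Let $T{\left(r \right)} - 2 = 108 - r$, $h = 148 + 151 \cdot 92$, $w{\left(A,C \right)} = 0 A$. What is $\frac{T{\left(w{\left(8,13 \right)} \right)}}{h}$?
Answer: $\frac{11}{1404} \approx 0.0078348$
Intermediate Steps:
$w{\left(A,C \right)} = 0$
$h = 14040$ ($h = 148 + 13892 = 14040$)
$T{\left(r \right)} = 110 - r$ ($T{\left(r \right)} = 2 - \left(-108 + r\right) = 110 - r$)
$\frac{T{\left(w{\left(8,13 \right)} \right)}}{h} = \frac{110 - 0}{14040} = \left(110 + 0\right) \frac{1}{14040} = 110 \cdot \frac{1}{14040} = \frac{11}{1404}$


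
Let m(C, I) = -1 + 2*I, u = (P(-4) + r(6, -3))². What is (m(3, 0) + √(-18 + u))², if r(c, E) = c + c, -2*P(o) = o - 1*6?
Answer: (1 - √271)² ≈ 239.08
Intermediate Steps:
P(o) = 3 - o/2 (P(o) = -(o - 1*6)/2 = -(o - 6)/2 = -(-6 + o)/2 = 3 - o/2)
r(c, E) = 2*c
u = 289 (u = ((3 - ½*(-4)) + 2*6)² = ((3 + 2) + 12)² = (5 + 12)² = 17² = 289)
(m(3, 0) + √(-18 + u))² = ((-1 + 2*0) + √(-18 + 289))² = ((-1 + 0) + √271)² = (-1 + √271)²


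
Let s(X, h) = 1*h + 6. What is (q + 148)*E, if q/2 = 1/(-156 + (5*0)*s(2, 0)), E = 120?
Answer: 230860/13 ≈ 17758.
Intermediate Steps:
s(X, h) = 6 + h (s(X, h) = h + 6 = 6 + h)
q = -1/78 (q = 2/(-156 + (5*0)*(6 + 0)) = 2/(-156 + 0*6) = 2/(-156 + 0) = 2/(-156) = 2*(-1/156) = -1/78 ≈ -0.012821)
(q + 148)*E = (-1/78 + 148)*120 = (11543/78)*120 = 230860/13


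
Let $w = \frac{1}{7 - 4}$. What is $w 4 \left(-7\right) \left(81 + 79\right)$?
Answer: $- \frac{4480}{3} \approx -1493.3$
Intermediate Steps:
$w = \frac{1}{3} \approx 0.33333$
$w 4 \left(-7\right) \left(81 + 79\right) = \frac{1}{3} \cdot 4 \left(-7\right) \left(81 + 79\right) = \frac{4}{3} \left(-7\right) 160 = \left(- \frac{28}{3}\right) 160 = - \frac{4480}{3}$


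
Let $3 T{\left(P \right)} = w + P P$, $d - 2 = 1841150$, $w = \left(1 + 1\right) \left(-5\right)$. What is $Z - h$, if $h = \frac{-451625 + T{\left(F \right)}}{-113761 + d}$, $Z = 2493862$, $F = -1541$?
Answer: $\frac{4307874434110}{1727391} \approx 2.4939 \cdot 10^{6}$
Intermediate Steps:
$w = -10$ ($w = 2 \left(-5\right) = -10$)
$d = 1841152$ ($d = 2 + 1841150 = 1841152$)
$T{\left(P \right)} = - \frac{10}{3} + \frac{P^{2}}{3}$ ($T{\left(P \right)} = \frac{-10 + P P}{3} = \frac{-10 + P^{2}}{3} = - \frac{10}{3} + \frac{P^{2}}{3}$)
$h = \frac{339932}{1727391}$ ($h = \frac{-451625 - \left(\frac{10}{3} - \frac{\left(-1541\right)^{2}}{3}\right)}{-113761 + 1841152} = \frac{-451625 + \left(- \frac{10}{3} + \frac{1}{3} \cdot 2374681\right)}{1727391} = \left(-451625 + \left(- \frac{10}{3} + \frac{2374681}{3}\right)\right) \frac{1}{1727391} = \left(-451625 + 791557\right) \frac{1}{1727391} = 339932 \cdot \frac{1}{1727391} = \frac{339932}{1727391} \approx 0.19679$)
$Z - h = 2493862 - \frac{339932}{1727391} = \frac{4307874434110}{1727391}$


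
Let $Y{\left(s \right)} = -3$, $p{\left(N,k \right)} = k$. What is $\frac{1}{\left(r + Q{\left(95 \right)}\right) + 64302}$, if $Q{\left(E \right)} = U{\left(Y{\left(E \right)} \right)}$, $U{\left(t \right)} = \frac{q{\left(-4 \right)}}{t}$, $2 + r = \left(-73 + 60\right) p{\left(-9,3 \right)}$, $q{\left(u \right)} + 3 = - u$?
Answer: $\frac{3}{192782} \approx 1.5562 \cdot 10^{-5}$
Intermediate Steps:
$q{\left(u \right)} = -3 - u$
$r = -41$ ($r = -2 + \left(-73 + 60\right) 3 = -2 - 39 = -41$)
$U{\left(t \right)} = \frac{1}{t}$ ($U{\left(t \right)} = \frac{-3 - -4}{t} = \frac{-3 + 4}{t} = 1 \frac{1}{t} = \frac{1}{t}$)
$Q{\left(E \right)} = - \frac{1}{3}$ ($Q{\left(E \right)} = \frac{1}{-3} = - \frac{1}{3}$)
$\frac{1}{\left(r + Q{\left(95 \right)}\right) + 64302} = \frac{1}{\left(-41 - \frac{1}{3}\right) + 64302} = \frac{1}{- \frac{124}{3} + 64302} = \frac{1}{\frac{192782}{3}} = \frac{3}{192782}$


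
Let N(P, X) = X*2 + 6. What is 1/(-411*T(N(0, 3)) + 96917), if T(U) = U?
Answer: 1/91985 ≈ 1.0871e-5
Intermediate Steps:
N(P, X) = 6 + 2*X (N(P, X) = 2*X + 6 = 6 + 2*X)
1/(-411*T(N(0, 3)) + 96917) = 1/(-411*(6 + 2*3) + 96917) = 1/(-411*(6 + 6) + 96917) = 1/(-411*12 + 96917) = 1/(-4932 + 96917) = 1/91985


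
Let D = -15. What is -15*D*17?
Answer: 3825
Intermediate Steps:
-15*D*17 = -15*(-15)*17 = 225*17 = 3825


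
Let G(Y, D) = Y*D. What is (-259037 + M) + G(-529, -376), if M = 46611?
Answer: -13522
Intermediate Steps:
G(Y, D) = D*Y
(-259037 + M) + G(-529, -376) = (-259037 + 46611) - 376*(-529) = -212426 + 198904 = -13522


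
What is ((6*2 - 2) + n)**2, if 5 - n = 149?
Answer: 17956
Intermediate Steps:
n = -144 (n = 5 - 1*149 = 5 - 149 = -144)
((6*2 - 2) + n)**2 = ((6*2 - 2) - 144)**2 = ((12 - 2) - 144)**2 = (10 - 144)**2 = (-134)**2 = 17956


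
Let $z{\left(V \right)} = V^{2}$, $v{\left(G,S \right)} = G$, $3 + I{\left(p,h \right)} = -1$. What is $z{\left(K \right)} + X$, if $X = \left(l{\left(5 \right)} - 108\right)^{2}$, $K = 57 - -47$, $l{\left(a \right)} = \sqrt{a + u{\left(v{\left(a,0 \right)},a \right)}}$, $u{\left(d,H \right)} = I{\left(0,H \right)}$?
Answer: $22265$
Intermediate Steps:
$I{\left(p,h \right)} = -4$ ($I{\left(p,h \right)} = -3 - 1 = -4$)
$u{\left(d,H \right)} = -4$
$l{\left(a \right)} = \sqrt{-4 + a}$ ($l{\left(a \right)} = \sqrt{a - 4} = \sqrt{-4 + a}$)
$K = 104$ ($K = 57 + 47 = 104$)
$X = 11449$ ($X = \left(\sqrt{-4 + 5} - 108\right)^{2} = \left(\sqrt{1} - 108\right)^{2} = \left(1 - 108\right)^{2} = \left(-107\right)^{2} = 11449$)
$z{\left(K \right)} + X = 104^{2} + 11449 = 10816 + 11449 = 22265$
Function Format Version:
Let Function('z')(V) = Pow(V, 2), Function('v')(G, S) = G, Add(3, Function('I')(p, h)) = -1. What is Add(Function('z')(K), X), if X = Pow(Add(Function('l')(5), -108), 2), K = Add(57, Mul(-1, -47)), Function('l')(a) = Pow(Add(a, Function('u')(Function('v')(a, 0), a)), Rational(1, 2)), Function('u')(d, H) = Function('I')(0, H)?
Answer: 22265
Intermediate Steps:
Function('I')(p, h) = -4 (Function('I')(p, h) = Add(-3, -1) = -4)
Function('u')(d, H) = -4
Function('l')(a) = Pow(Add(-4, a), Rational(1, 2)) (Function('l')(a) = Pow(Add(a, -4), Rational(1, 2)) = Pow(Add(-4, a), Rational(1, 2)))
K = 104 (K = Add(57, 47) = 104)
X = 11449 (X = Pow(Add(Pow(Add(-4, 5), Rational(1, 2)), -108), 2) = Pow(Add(Pow(1, Rational(1, 2)), -108), 2) = Pow(Add(1, -108), 2) = Pow(-107, 2) = 11449)
Add(Function('z')(K), X) = Add(Pow(104, 2), 11449) = Add(10816, 11449) = 22265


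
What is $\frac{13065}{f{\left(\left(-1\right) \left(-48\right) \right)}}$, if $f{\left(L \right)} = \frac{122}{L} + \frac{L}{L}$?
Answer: $\frac{62712}{17} \approx 3688.9$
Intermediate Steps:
$f{\left(L \right)} = 1 + \frac{122}{L}$ ($f{\left(L \right)} = \frac{122}{L} + 1 = 1 + \frac{122}{L}$)
$\frac{13065}{f{\left(\left(-1\right) \left(-48\right) \right)}} = \frac{13065}{\frac{1}{\left(-1\right) \left(-48\right)} \left(122 - -48\right)} = \frac{13065}{\frac{1}{48} \left(122 + 48\right)} = \frac{13065}{\frac{1}{48} \cdot 170} = \frac{13065}{\frac{85}{24}} = 13065 \cdot \frac{24}{85} = \frac{62712}{17}$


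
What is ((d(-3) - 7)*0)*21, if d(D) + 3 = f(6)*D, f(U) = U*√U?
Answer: 0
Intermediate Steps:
f(U) = U^(3/2)
d(D) = -3 + 6*D*√6 (d(D) = -3 + 6^(3/2)*D = -3 + (6*√6)*D = -3 + 6*D*√6)
((d(-3) - 7)*0)*21 = (((-3 + 6*(-3)*√6) - 7)*0)*21 = (((-3 - 18*√6) - 7)*0)*21 = ((-10 - 18*√6)*0)*21 = 0*21 = 0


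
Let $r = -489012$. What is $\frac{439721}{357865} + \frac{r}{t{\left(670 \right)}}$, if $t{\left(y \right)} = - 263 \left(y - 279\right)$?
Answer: $\frac{220218108973}{36800331545} \approx 5.9841$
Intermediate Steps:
$t{\left(y \right)} = 73377 - 263 y$ ($t{\left(y \right)} = - 263 \left(-279 + y\right) = 73377 - 263 y$)
$\frac{439721}{357865} + \frac{r}{t{\left(670 \right)}} = \frac{439721}{357865} - \frac{489012}{73377 - 176210} = 439721 \cdot \frac{1}{357865} - \frac{489012}{73377 - 176210} = \frac{439721}{357865} - \frac{489012}{-102833} = \frac{439721}{357865} - - \frac{489012}{102833} = \frac{439721}{357865} + \frac{489012}{102833} = \frac{220218108973}{36800331545}$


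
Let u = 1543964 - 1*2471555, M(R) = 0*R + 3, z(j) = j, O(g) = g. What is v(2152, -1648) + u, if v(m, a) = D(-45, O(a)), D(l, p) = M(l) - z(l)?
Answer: -927543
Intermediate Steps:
M(R) = 3 (M(R) = 0 + 3 = 3)
u = -927591 (u = 1543964 - 2471555 = -927591)
D(l, p) = 3 - l
v(m, a) = 48 (v(m, a) = 3 - 1*(-45) = 3 + 45 = 48)
v(2152, -1648) + u = 48 - 927591 = -927543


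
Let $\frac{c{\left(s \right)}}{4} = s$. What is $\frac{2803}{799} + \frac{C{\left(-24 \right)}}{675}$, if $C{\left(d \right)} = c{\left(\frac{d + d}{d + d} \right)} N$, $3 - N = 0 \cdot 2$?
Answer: $\frac{633871}{179775} \approx 3.5259$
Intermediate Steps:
$c{\left(s \right)} = 4 s$
$N = 3$ ($N = 3 - 0 \cdot 2 = 3 - 0 = 3 + 0 = 3$)
$C{\left(d \right)} = 12$ ($C{\left(d \right)} = 4 \frac{d + d}{d + d} 3 = 4 \frac{2 d}{2 d} 3 = 4 \cdot 2 d \frac{1}{2 d} 3 = 4 \cdot 1 \cdot 3 = 4 \cdot 3 = 12$)
$\frac{2803}{799} + \frac{C{\left(-24 \right)}}{675} = \frac{2803}{799} + \frac{12}{675} = 2803 \cdot \frac{1}{799} + 12 \cdot \frac{1}{675} = \frac{2803}{799} + \frac{4}{225} = \frac{633871}{179775}$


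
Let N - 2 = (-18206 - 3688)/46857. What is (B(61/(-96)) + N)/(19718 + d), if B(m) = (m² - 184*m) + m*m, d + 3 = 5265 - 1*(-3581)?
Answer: 8583201307/2055602345472 ≈ 0.0041755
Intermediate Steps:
d = 8843 (d = -3 + (5265 - 1*(-3581)) = -3 + (5265 + 3581) = -3 + 8846 = 8843)
N = 23940/15619 (N = 2 + (-18206 - 3688)/46857 = 2 - 21894*1/46857 = 2 - 7298/15619 = 23940/15619 ≈ 1.5327)
B(m) = -184*m + 2*m² (B(m) = (m² - 184*m) + m² = -184*m + 2*m²)
(B(61/(-96)) + N)/(19718 + d) = (2*(61/(-96))*(-92 + 61/(-96)) + 23940/15619)/(19718 + 8843) = (2*(61*(-1/96))*(-92 + 61*(-1/96)) + 23940/15619)/28561 = (2*(-61/96)*(-92 - 61/96) + 23940/15619)*(1/28561) = (2*(-61/96)*(-8893/96) + 23940/15619)*(1/28561) = (542473/4608 + 23940/15619)*(1/28561) = (8583201307/71972352)*(1/28561) = 8583201307/2055602345472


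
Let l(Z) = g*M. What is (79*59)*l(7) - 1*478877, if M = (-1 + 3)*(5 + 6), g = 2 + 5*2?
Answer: 751627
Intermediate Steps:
g = 12 (g = 2 + 10 = 12)
M = 22 (M = 2*11 = 22)
l(Z) = 264 (l(Z) = 12*22 = 264)
(79*59)*l(7) - 1*478877 = (79*59)*264 - 1*478877 = 4661*264 - 478877 = 1230504 - 478877 = 751627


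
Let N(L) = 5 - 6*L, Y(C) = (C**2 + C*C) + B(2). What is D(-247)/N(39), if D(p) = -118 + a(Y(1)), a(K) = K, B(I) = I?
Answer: 114/229 ≈ 0.49782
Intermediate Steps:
Y(C) = 2 + 2*C**2 (Y(C) = (C**2 + C*C) + 2 = (C**2 + C**2) + 2 = 2*C**2 + 2 = 2 + 2*C**2)
D(p) = -114 (D(p) = -118 + (2 + 2*1**2) = -118 + (2 + 2*1) = -118 + (2 + 2) = -118 + 4 = -114)
D(-247)/N(39) = -114/(5 - 6*39) = -114/(5 - 234) = -114/(-229) = -114*(-1/229) = 114/229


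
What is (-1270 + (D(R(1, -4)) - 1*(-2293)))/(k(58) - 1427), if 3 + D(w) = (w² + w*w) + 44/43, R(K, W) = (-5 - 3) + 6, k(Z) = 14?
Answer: -44248/60759 ≈ -0.72825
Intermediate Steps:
R(K, W) = -2 (R(K, W) = -8 + 6 = -2)
D(w) = -85/43 + 2*w² (D(w) = -3 + ((w² + w*w) + 44/43) = -3 + ((w² + w²) + 44*(1/43)) = -3 + (2*w² + 44/43) = -3 + (44/43 + 2*w²) = -85/43 + 2*w²)
(-1270 + (D(R(1, -4)) - 1*(-2293)))/(k(58) - 1427) = (-1270 + ((-85/43 + 2*(-2)²) - 1*(-2293)))/(14 - 1427) = (-1270 + ((-85/43 + 2*4) + 2293))/(-1413) = (-1270 + ((-85/43 + 8) + 2293))*(-1/1413) = (-1270 + (259/43 + 2293))*(-1/1413) = (-1270 + 98858/43)*(-1/1413) = (44248/43)*(-1/1413) = -44248/60759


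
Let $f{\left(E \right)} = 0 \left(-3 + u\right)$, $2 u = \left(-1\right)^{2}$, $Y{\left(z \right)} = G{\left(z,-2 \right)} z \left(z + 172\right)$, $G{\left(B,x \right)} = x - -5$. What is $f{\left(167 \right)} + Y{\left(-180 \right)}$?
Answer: $4320$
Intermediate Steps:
$G{\left(B,x \right)} = 5 + x$ ($G{\left(B,x \right)} = x + 5 = 5 + x$)
$Y{\left(z \right)} = 3 z \left(172 + z\right)$ ($Y{\left(z \right)} = \left(5 - 2\right) z \left(z + 172\right) = 3 z \left(172 + z\right)$)
$u = \frac{1}{2}$ ($u = \frac{\left(-1\right)^{2}}{2} = \frac{1}{2} \cdot 1 = \frac{1}{2} \approx 0.5$)
$f{\left(E \right)} = 0$ ($f{\left(E \right)} = 0 \left(-3 + \frac{1}{2}\right) = 0 \left(- \frac{5}{2}\right) = 0$)
$f{\left(167 \right)} + Y{\left(-180 \right)} = 0 + 3 \left(-180\right) \left(172 - 180\right) = 0 + 3 \left(-180\right) \left(-8\right) = 0 + 4320 = 4320$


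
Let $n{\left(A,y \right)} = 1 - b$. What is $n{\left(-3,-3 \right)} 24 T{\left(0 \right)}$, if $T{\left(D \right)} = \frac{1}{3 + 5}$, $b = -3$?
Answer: $12$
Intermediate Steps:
$n{\left(A,y \right)} = 4$ ($n{\left(A,y \right)} = 1 - -3 = 1 + 3 = 4$)
$T{\left(D \right)} = \frac{1}{8}$
$n{\left(-3,-3 \right)} 24 T{\left(0 \right)} = 4 \cdot 24 \cdot \frac{1}{8} = 96 \cdot \frac{1}{8} = 12$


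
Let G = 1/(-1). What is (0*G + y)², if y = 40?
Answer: 1600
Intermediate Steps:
G = -1
(0*G + y)² = (0*(-1) + 40)² = (0 + 40)² = 40² = 1600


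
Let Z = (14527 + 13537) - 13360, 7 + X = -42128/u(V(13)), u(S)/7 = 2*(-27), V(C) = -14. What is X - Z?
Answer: -2759315/189 ≈ -14600.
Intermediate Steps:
u(S) = -378 (u(S) = 7*(2*(-27)) = 7*(-54) = -378)
X = 19741/189 (X = -7 - 42128/(-378) = -7 - 42128*(-1/378) = -7 + 21064/189 = 19741/189 ≈ 104.45)
Z = 14704 (Z = 28064 - 13360 = 14704)
X - Z = 19741/189 - 1*14704 = 19741/189 - 14704 = -2759315/189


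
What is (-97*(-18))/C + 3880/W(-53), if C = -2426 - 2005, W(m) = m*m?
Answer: 4095922/4148893 ≈ 0.98723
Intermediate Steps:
W(m) = m²
C = -4431
(-97*(-18))/C + 3880/W(-53) = -97*(-18)/(-4431) + 3880/((-53)²) = 1746*(-1/4431) + 3880/2809 = -582/1477 + 3880*(1/2809) = -582/1477 + 3880/2809 = 4095922/4148893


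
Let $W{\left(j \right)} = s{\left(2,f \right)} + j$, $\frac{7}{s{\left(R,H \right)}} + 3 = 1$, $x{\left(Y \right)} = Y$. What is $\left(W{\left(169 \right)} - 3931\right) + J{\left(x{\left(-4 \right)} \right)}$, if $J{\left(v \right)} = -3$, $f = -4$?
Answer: $- \frac{7537}{2} \approx -3768.5$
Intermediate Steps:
$s{\left(R,H \right)} = - \frac{7}{2}$ ($s{\left(R,H \right)} = \frac{7}{-3 + 1} = \frac{7}{-2} = 7 \left(- \frac{1}{2}\right) = - \frac{7}{2}$)
$W{\left(j \right)} = - \frac{7}{2} + j$
$\left(W{\left(169 \right)} - 3931\right) + J{\left(x{\left(-4 \right)} \right)} = \left(\left(- \frac{7}{2} + 169\right) - 3931\right) - 3 = \left(\frac{331}{2} - 3931\right) - 3 = - \frac{7531}{2} - 3 = - \frac{7537}{2}$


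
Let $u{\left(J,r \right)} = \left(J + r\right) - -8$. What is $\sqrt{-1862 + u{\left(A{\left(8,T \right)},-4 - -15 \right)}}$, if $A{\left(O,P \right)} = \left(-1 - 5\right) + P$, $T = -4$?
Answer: $i \sqrt{1853} \approx 43.047 i$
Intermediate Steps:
$A{\left(O,P \right)} = -6 + P$
$u{\left(J,r \right)} = 8 + J + r$ ($u{\left(J,r \right)} = \left(J + r\right) + 8 = 8 + J + r$)
$\sqrt{-1862 + u{\left(A{\left(8,T \right)},-4 - -15 \right)}} = \sqrt{-1862 - -9} = \sqrt{-1862 + \left(8 - 10 + \left(-4 + 15\right)\right)} = \sqrt{-1862 + \left(8 - 10 + 11\right)} = \sqrt{-1862 + 9} = \sqrt{-1853} = i \sqrt{1853}$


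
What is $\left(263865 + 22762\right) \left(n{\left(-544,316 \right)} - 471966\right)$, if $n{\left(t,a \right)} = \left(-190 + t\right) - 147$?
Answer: $-135530717069$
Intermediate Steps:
$n{\left(t,a \right)} = -337 + t$ ($n{\left(t,a \right)} = \left(-190 + t\right) - 147 = -337 + t$)
$\left(263865 + 22762\right) \left(n{\left(-544,316 \right)} - 471966\right) = \left(263865 + 22762\right) \left(\left(-337 - 544\right) - 471966\right) = 286627 \left(-881 - 471966\right) = 286627 \left(-472847\right) = -135530717069$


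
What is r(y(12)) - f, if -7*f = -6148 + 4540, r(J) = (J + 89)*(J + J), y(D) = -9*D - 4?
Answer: 34456/7 ≈ 4922.3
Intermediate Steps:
y(D) = -4 - 9*D
r(J) = 2*J*(89 + J) (r(J) = (89 + J)*(2*J) = 2*J*(89 + J))
f = 1608/7 (f = -(-6148 + 4540)/7 = -⅐*(-1608) = 1608/7 ≈ 229.71)
r(y(12)) - f = 2*(-4 - 9*12)*(89 + (-4 - 9*12)) - 1*1608/7 = 2*(-4 - 108)*(89 + (-4 - 108)) - 1608/7 = 2*(-112)*(89 - 112) - 1608/7 = 2*(-112)*(-23) - 1608/7 = 5152 - 1608/7 = 34456/7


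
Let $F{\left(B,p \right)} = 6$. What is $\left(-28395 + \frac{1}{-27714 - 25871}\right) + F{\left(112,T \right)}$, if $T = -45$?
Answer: $- \frac{1521224566}{53585} \approx -28389.0$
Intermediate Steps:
$\left(-28395 + \frac{1}{-27714 - 25871}\right) + F{\left(112,T \right)} = \left(-28395 + \frac{1}{-27714 - 25871}\right) + 6 = \left(-28395 + \frac{1}{-53585}\right) + 6 = \left(-28395 - \frac{1}{53585}\right) + 6 = - \frac{1521546076}{53585} + 6 = - \frac{1521224566}{53585}$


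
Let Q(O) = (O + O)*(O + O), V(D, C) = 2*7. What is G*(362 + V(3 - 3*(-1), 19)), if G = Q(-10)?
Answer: 150400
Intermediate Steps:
V(D, C) = 14
Q(O) = 4*O**2 (Q(O) = (2*O)*(2*O) = 4*O**2)
G = 400 (G = 4*(-10)**2 = 4*100 = 400)
G*(362 + V(3 - 3*(-1), 19)) = 400*(362 + 14) = 400*376 = 150400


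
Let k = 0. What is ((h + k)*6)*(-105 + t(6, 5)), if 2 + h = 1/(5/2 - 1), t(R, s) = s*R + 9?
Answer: 528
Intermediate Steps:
t(R, s) = 9 + R*s (t(R, s) = R*s + 9 = 9 + R*s)
h = -4/3 (h = -2 + 1/(5/2 - 1) = -2 + 1/(3/2) = -2 + ⅔ = -4/3 ≈ -1.3333)
((h + k)*6)*(-105 + t(6, 5)) = ((-4/3 + 0)*6)*(-105 + (9 + 6*5)) = (-4/3*6)*(-105 + (9 + 30)) = -8*(-105 + 39) = -8*(-66) = 528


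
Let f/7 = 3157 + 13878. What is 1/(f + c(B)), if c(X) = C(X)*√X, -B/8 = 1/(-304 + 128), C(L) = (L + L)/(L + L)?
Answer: 2623390/312826140549 - √22/312826140549 ≈ 8.3861e-6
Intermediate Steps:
C(L) = 1 (C(L) = (2*L)/((2*L)) = (2*L)*(1/(2*L)) = 1)
B = 1/22 (B = -8/(-304 + 128) = -8/(-176) = -8*(-1/176) = 1/22 ≈ 0.045455)
c(X) = √X (c(X) = 1*√X = √X)
f = 119245 (f = 7*(3157 + 13878) = 7*17035 = 119245)
1/(f + c(B)) = 1/(119245 + √(1/22)) = 1/(119245 + √22/22)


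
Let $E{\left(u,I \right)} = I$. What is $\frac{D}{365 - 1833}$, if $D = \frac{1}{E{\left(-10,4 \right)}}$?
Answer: $- \frac{1}{5872} \approx -0.0001703$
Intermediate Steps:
$D = \frac{1}{4} \approx 0.25$
$\frac{D}{365 - 1833} = \frac{1}{365 - 1833} \cdot \frac{1}{4} = \frac{1}{-1468} \cdot \frac{1}{4} = \left(- \frac{1}{1468}\right) \frac{1}{4} = - \frac{1}{5872}$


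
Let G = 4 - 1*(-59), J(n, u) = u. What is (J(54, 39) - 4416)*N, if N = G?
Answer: -275751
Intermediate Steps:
G = 63 (G = 4 + 59 = 63)
N = 63
(J(54, 39) - 4416)*N = (39 - 4416)*63 = -4377*63 = -275751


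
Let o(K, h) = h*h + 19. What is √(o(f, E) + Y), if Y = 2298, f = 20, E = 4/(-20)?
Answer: √57926/5 ≈ 48.136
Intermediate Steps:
E = -⅕ (E = 4*(-1/20) = -⅕ ≈ -0.20000)
o(K, h) = 19 + h² (o(K, h) = h² + 19 = 19 + h²)
√(o(f, E) + Y) = √((19 + (-⅕)²) + 2298) = √((19 + 1/25) + 2298) = √(476/25 + 2298) = √(57926/25) = √57926/5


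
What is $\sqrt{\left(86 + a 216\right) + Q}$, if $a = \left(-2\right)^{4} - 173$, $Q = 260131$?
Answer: $3 \sqrt{25145} \approx 475.72$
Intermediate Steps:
$a = -157$ ($a = 16 - 173 = -157$)
$\sqrt{\left(86 + a 216\right) + Q} = \sqrt{\left(86 - 33912\right) + 260131} = \sqrt{-33826 + 260131} = \sqrt{226305} = 3 \sqrt{25145}$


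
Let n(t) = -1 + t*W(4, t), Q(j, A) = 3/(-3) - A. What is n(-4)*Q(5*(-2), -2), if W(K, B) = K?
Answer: -17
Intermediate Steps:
Q(j, A) = -1 - A (Q(j, A) = 3*(-⅓) - A = -1 - A)
n(t) = -1 + 4*t (n(t) = -1 + t*4 = -1 + 4*t)
n(-4)*Q(5*(-2), -2) = (-1 + 4*(-4))*(-1 - 1*(-2)) = (-1 - 16)*(-1 + 2) = -17*1 = -17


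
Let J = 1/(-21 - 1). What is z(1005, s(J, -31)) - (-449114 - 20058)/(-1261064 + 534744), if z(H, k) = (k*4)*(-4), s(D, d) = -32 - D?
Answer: 1019915697/1997380 ≈ 510.63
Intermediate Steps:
J = -1/22 (J = 1/(-22) = -1/22 ≈ -0.045455)
z(H, k) = -16*k (z(H, k) = (4*k)*(-4) = -16*k)
z(1005, s(J, -31)) - (-449114 - 20058)/(-1261064 + 534744) = -16*(-32 - 1*(-1/22)) - (-449114 - 20058)/(-1261064 + 534744) = -16*(-32 + 1/22) - (-469172)/(-726320) = -16*(-703/22) - (-469172)*(-1)/726320 = 5624/11 - 1*117293/181580 = 5624/11 - 117293/181580 = 1019915697/1997380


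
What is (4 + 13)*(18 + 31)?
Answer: 833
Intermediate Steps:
(4 + 13)*(18 + 31) = 17*49 = 833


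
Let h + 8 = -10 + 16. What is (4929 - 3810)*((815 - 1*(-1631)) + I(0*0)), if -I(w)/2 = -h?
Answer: 2732598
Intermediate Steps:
h = -2 (h = -8 + (-10 + 16) = -8 + 6 = -2)
I(w) = -4 (I(w) = -(-2)*(-2) = -2*2 = -4)
(4929 - 3810)*((815 - 1*(-1631)) + I(0*0)) = (4929 - 3810)*((815 - 1*(-1631)) - 4) = 1119*((815 + 1631) - 4) = 1119*(2446 - 4) = 1119*2442 = 2732598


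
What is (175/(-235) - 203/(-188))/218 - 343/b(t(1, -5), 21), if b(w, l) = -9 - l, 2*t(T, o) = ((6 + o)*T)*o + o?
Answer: 7029701/614760 ≈ 11.435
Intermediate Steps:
t(T, o) = o/2 + T*o*(6 + o)/2 (t(T, o) = (((6 + o)*T)*o + o)/2 = ((T*(6 + o))*o + o)/2 = (T*o*(6 + o) + o)/2 = (o + T*o*(6 + o))/2 = o/2 + T*o*(6 + o)/2)
(175/(-235) - 203/(-188))/218 - 343/b(t(1, -5), 21) = (175/(-235) - 203/(-188))/218 - 343/(-9 - 1*21) = (175*(-1/235) - 203*(-1/188))*(1/218) - 343/(-9 - 21) = (-35/47 + 203/188)*(1/218) - 343/(-30) = (63/188)*(1/218) - 343*(-1/30) = 63/40984 + 343/30 = 7029701/614760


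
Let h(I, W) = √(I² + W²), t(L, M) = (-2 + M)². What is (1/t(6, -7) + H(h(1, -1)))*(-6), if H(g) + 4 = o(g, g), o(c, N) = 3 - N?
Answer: 160/27 + 6*√2 ≈ 14.411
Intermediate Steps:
H(g) = -1 - g (H(g) = -4 + (3 - g) = -1 - g)
(1/t(6, -7) + H(h(1, -1)))*(-6) = (1/((-2 - 7)²) + (-1 - √(1² + (-1)²)))*(-6) = (1/((-9)²) + (-1 - √(1 + 1)))*(-6) = (1/81 + (-1 - √2))*(-6) = (-80/81 - √2)*(-6) = 160/27 + 6*√2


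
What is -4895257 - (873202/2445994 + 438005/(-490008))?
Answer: -172565943511670215/35251665528 ≈ -4.8953e+6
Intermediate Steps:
-4895257 - (873202/2445994 + 438005/(-490008)) = -4895257 - (873202*(1/2445994) + 438005*(-1/490008)) = -4895257 - (436601/1222997 - 25765/28824) = -4895257 - 1*(-18925930481/35251665528) = -4895257 + 18925930481/35251665528 = -172565943511670215/35251665528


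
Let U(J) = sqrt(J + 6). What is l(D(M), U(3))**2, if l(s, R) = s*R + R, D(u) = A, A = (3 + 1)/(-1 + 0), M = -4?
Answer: 81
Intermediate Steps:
U(J) = sqrt(6 + J)
A = -4 (A = 4/(-1) = 4*(-1) = -4)
D(u) = -4
l(s, R) = R + R*s (l(s, R) = R*s + R = R + R*s)
l(D(M), U(3))**2 = (sqrt(6 + 3)*(1 - 4))**2 = (sqrt(9)*(-3))**2 = (3*(-3))**2 = (-9)**2 = 81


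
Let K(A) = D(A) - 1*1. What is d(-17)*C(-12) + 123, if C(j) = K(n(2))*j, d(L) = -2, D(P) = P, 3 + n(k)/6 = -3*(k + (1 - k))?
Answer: -765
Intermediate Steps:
n(k) = -36 (n(k) = -18 + 6*(-3*(k + (1 - k))) = -18 + 6*(-3*1) = -18 + 6*(-3) = -18 - 18 = -36)
K(A) = -1 + A (K(A) = A - 1*1 = A - 1 = -1 + A)
C(j) = -37*j (C(j) = (-1 - 36)*j = -37*j)
d(-17)*C(-12) + 123 = -(-74)*(-12) + 123 = -2*444 + 123 = -888 + 123 = -765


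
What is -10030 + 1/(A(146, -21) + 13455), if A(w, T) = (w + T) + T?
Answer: -135996769/13559 ≈ -10030.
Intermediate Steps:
A(w, T) = w + 2*T (A(w, T) = (T + w) + T = w + 2*T)
-10030 + 1/(A(146, -21) + 13455) = -10030 + 1/((146 + 2*(-21)) + 13455) = -10030 + 1/((146 - 42) + 13455) = -10030 + 1/(104 + 13455) = -10030 + 1/13559 = -135996769/13559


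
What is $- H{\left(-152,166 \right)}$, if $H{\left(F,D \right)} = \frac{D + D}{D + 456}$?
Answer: $- \frac{166}{311} \approx -0.53376$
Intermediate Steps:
$H{\left(F,D \right)} = \frac{2 D}{456 + D}$
$- H{\left(-152,166 \right)} = - \frac{2 \cdot 166}{456 + 166} = - \frac{2 \cdot 166}{622} = \left(-1\right) \frac{166}{311} = - \frac{166}{311}$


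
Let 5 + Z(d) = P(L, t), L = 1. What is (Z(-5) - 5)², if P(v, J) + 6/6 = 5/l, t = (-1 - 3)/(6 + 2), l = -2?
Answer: 729/4 ≈ 182.25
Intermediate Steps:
t = -½ (t = -4/8 = -4*⅛ = -½ ≈ -0.50000)
P(v, J) = -7/2 (P(v, J) = -1 + 5/(-2) = -1 + 5*(-½) = -1 - 5/2 = -7/2)
Z(d) = -17/2 (Z(d) = -5 - 7/2 = -17/2)
(Z(-5) - 5)² = (-17/2 - 5)² = (-27/2)² = 729/4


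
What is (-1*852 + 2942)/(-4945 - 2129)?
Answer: -1045/3537 ≈ -0.29545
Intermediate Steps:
(-1*852 + 2942)/(-4945 - 2129) = (-852 + 2942)/(-7074) = 2090*(-1/7074) = -1045/3537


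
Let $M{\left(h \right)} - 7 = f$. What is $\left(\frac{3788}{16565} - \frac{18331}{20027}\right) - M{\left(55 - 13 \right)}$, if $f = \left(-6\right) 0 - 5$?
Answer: $- \frac{891285249}{331747255} \approx -2.6866$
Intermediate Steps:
$f = -5$ ($f = 0 - 5 = -5$)
$M{\left(h \right)} = 2$ ($M{\left(h \right)} = 7 - 5 = 2$)
$\left(\frac{3788}{16565} - \frac{18331}{20027}\right) - M{\left(55 - 13 \right)} = \left(\frac{3788}{16565} - \frac{18331}{20027}\right) - 2 = - \frac{227790739}{331747255} - 2 = - \frac{891285249}{331747255}$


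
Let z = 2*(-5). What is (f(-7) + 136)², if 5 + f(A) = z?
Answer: 14641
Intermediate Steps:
z = -10
f(A) = -15 (f(A) = -5 - 10 = -15)
(f(-7) + 136)² = (-15 + 136)² = 121² = 14641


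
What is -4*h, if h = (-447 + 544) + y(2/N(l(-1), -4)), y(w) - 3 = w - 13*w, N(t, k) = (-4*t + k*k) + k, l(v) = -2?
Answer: -1976/5 ≈ -395.20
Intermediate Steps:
N(t, k) = k + k² - 4*t (N(t, k) = (-4*t + k²) + k = (k² - 4*t) + k = k + k² - 4*t)
y(w) = 3 - 12*w (y(w) = 3 + (w - 13*w) = 3 - 12*w)
h = 494/5 (h = (-447 + 544) + (3 - 24/(-4 + (-4)² - 4*(-2))) = 97 + (3 - 24/(-4 + 16 + 8)) = 97 + (3 - 24/20) = 97 + (3 - 12*⅒) = 97 + (3 - 6/5) = 97 + 9/5 = 494/5 ≈ 98.800)
-4*h = -4*494/5 = -1976/5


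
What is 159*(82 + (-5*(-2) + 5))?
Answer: 15423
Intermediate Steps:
159*(82 + (-5*(-2) + 5)) = 159*(82 + (10 + 5)) = 159*(82 + 15) = 159*97 = 15423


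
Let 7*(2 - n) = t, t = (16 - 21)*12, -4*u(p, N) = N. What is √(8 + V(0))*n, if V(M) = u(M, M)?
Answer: 148*√2/7 ≈ 29.901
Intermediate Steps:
u(p, N) = -N/4
V(M) = -M/4
t = -60 (t = -5*12 = -60)
n = 74/7 (n = 2 - ⅐*(-60) = 2 + 60/7 = 74/7 ≈ 10.571)
√(8 + V(0))*n = √(8 - ¼*0)*(74/7) = √(8 + 0)*(74/7) = √8*(74/7) = (2*√2)*(74/7) = 148*√2/7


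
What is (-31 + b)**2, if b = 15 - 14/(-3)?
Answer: 1156/9 ≈ 128.44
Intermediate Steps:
b = 59/3 (b = 15 - 14*(-1/3) = 15 + 14/3 = 59/3 ≈ 19.667)
(-31 + b)**2 = (-31 + 59/3)**2 = (-34/3)**2 = 1156/9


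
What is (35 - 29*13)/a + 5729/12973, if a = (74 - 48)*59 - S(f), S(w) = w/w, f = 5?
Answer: 1448597/6629203 ≈ 0.21852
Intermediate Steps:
S(w) = 1
a = 1533 (a = (74 - 48)*59 - 1*1 = 26*59 - 1 = 1534 - 1 = 1533)
(35 - 29*13)/a + 5729/12973 = (35 - 29*13)/1533 + 5729/12973 = (35 - 377)*(1/1533) + 5729*(1/12973) = -342*1/1533 + 5729/12973 = -114/511 + 5729/12973 = 1448597/6629203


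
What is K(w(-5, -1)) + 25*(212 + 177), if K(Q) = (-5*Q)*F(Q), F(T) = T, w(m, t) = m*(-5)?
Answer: 6600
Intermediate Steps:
w(m, t) = -5*m
K(Q) = -5*Q**2 (K(Q) = (-5*Q)*Q = -5*Q**2)
K(w(-5, -1)) + 25*(212 + 177) = -5*(-5*(-5))**2 + 25*(212 + 177) = -5*25**2 + 25*389 = -5*625 + 9725 = -3125 + 9725 = 6600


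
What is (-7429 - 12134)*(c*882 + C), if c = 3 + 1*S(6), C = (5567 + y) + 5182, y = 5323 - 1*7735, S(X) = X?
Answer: -318387825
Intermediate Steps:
y = -2412 (y = 5323 - 7735 = -2412)
C = 8337 (C = (5567 - 2412) + 5182 = 3155 + 5182 = 8337)
c = 9 (c = 3 + 1*6 = 3 + 6 = 9)
(-7429 - 12134)*(c*882 + C) = (-7429 - 12134)*(9*882 + 8337) = -19563*(7938 + 8337) = -19563*16275 = -318387825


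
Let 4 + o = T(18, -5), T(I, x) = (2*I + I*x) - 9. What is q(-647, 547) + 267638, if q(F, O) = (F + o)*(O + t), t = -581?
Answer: 291914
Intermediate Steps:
T(I, x) = -9 + 2*I + I*x
o = -67 (o = -4 + (-9 + 2*18 + 18*(-5)) = -4 + (-9 + 36 - 90) = -4 - 63 = -67)
q(F, O) = (-581 + O)*(-67 + F) (q(F, O) = (F - 67)*(O - 581) = (-67 + F)*(-581 + O) = (-581 + O)*(-67 + F))
q(-647, 547) + 267638 = (38927 - 581*(-647) - 67*547 - 647*547) + 267638 = (38927 + 375907 - 36649 - 353909) + 267638 = 24276 + 267638 = 291914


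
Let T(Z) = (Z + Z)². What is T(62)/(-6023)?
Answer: -15376/6023 ≈ -2.5529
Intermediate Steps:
T(Z) = 4*Z² (T(Z) = (2*Z)² = 4*Z²)
T(62)/(-6023) = (4*62²)/(-6023) = (4*3844)*(-1/6023) = 15376*(-1/6023) = -15376/6023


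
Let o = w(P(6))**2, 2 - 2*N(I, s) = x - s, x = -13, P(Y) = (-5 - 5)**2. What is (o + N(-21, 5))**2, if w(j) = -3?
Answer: 361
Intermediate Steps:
P(Y) = 100 (P(Y) = (-10)**2 = 100)
N(I, s) = 15/2 + s/2 (N(I, s) = 1 - (-13 - s)/2 = 1 + (13/2 + s/2) = 15/2 + s/2)
o = 9 (o = (-3)**2 = 9)
(o + N(-21, 5))**2 = (9 + (15/2 + (1/2)*5))**2 = (9 + (15/2 + 5/2))**2 = (9 + 10)**2 = 19**2 = 361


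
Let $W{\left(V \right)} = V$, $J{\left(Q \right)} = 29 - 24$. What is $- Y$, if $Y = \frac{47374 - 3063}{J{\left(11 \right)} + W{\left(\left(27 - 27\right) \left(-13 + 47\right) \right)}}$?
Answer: $- \frac{44311}{5} \approx -8862.2$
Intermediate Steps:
$J{\left(Q \right)} = 5$
$Y = \frac{44311}{5}$ ($Y = \frac{47374 - 3063}{5 + \left(27 - 27\right) \left(-13 + 47\right)} = \frac{44311}{5 + 0 \cdot 34} = \frac{44311}{5 + 0} = \frac{44311}{5} \approx 8862.2$)
$- Y = \left(-1\right) \frac{44311}{5} = - \frac{44311}{5}$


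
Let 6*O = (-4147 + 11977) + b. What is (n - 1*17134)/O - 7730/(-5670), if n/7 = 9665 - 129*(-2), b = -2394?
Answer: 10123249/171234 ≈ 59.119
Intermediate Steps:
O = 906 (O = ((-4147 + 11977) - 2394)/6 = (7830 - 2394)/6 = (⅙)*5436 = 906)
n = 69461 (n = 7*(9665 - 129*(-2)) = 7*(9665 + 258) = 7*9923 = 69461)
(n - 1*17134)/O - 7730/(-5670) = (69461 - 1*17134)/906 - 7730/(-5670) = (69461 - 17134)*(1/906) - 7730*(-1/5670) = 52327*(1/906) + 773/567 = 52327/906 + 773/567 = 10123249/171234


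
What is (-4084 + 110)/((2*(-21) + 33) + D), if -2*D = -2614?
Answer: -1987/649 ≈ -3.0616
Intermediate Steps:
D = 1307 (D = -1/2*(-2614) = 1307)
(-4084 + 110)/((2*(-21) + 33) + D) = (-4084 + 110)/((2*(-21) + 33) + 1307) = -3974/((-42 + 33) + 1307) = -3974/(-9 + 1307) = -3974/1298 = -3974*1/1298 = -1987/649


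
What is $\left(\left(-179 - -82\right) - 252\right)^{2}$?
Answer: $121801$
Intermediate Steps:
$\left(\left(-179 - -82\right) - 252\right)^{2} = \left(\left(-179 + 82\right) - 252\right)^{2} = \left(-97 - 252\right)^{2} = \left(-349\right)^{2} = 121801$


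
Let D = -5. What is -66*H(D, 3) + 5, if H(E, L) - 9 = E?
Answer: -259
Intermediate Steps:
H(E, L) = 9 + E
-66*H(D, 3) + 5 = -66*(9 - 5) + 5 = -66*4 + 5 = -264 + 5 = -259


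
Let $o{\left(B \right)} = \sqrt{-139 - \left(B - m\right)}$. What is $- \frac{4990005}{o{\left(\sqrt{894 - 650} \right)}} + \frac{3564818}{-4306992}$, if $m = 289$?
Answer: $- \frac{1782409}{2153496} - \frac{4990005 \sqrt{2}}{2 \sqrt{75 - \sqrt{61}}} \approx -4.3046 \cdot 10^{5}$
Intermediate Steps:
$o{\left(B \right)} = \sqrt{150 - B}$ ($o{\left(B \right)} = \sqrt{-139 - \left(-289 + B\right)} = \sqrt{150 - B}$)
$- \frac{4990005}{o{\left(\sqrt{894 - 650} \right)}} + \frac{3564818}{-4306992} = - \frac{4990005}{\sqrt{150 - \sqrt{894 - 650}}} + \frac{3564818}{-4306992} = - \frac{4990005}{\sqrt{150 - \sqrt{244}}} + 3564818 \left(- \frac{1}{4306992}\right) = - \frac{4990005}{\sqrt{150 - 2 \sqrt{61}}} - \frac{1782409}{2153496} = - \frac{1782409}{2153496} - \frac{4990005}{\sqrt{150 - 2 \sqrt{61}}}$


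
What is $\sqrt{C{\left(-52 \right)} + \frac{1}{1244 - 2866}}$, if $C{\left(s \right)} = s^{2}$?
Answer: $\frac{11 \sqrt{58792634}}{1622} \approx 52.0$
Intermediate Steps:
$\sqrt{C{\left(-52 \right)} + \frac{1}{1244 - 2866}} = \sqrt{\left(-52\right)^{2} + \frac{1}{1244 - 2866}} = \sqrt{2704 + \frac{1}{-1622}} = \sqrt{2704 - \frac{1}{1622}} = \sqrt{\frac{4385887}{1622}} = \frac{11 \sqrt{58792634}}{1622}$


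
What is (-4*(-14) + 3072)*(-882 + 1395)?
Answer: 1604664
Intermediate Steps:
(-4*(-14) + 3072)*(-882 + 1395) = (56 + 3072)*513 = 3128*513 = 1604664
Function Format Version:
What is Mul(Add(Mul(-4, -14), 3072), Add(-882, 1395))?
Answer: 1604664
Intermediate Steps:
Mul(Add(Mul(-4, -14), 3072), Add(-882, 1395)) = Mul(Add(56, 3072), 513) = Mul(3128, 513) = 1604664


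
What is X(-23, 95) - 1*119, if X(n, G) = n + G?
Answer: -47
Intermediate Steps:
X(n, G) = G + n
X(-23, 95) - 1*119 = (95 - 23) - 1*119 = 72 - 119 = -47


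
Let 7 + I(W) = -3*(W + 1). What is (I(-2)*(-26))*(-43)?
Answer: -4472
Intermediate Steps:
I(W) = -10 - 3*W (I(W) = -7 - 3*(W + 1) = -7 - 3*(1 + W) = -7 + (-3 - 3*W) = -10 - 3*W)
(I(-2)*(-26))*(-43) = ((-10 - 3*(-2))*(-26))*(-43) = ((-10 + 6)*(-26))*(-43) = -4*(-26)*(-43) = 104*(-43) = -4472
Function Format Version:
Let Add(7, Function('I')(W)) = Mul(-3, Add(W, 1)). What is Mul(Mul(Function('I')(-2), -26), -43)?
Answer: -4472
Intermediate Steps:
Function('I')(W) = Add(-10, Mul(-3, W)) (Function('I')(W) = Add(-7, Mul(-3, Add(W, 1))) = Add(-7, Mul(-3, Add(1, W))) = Add(-7, Add(-3, Mul(-3, W))) = Add(-10, Mul(-3, W)))
Mul(Mul(Function('I')(-2), -26), -43) = Mul(Mul(Add(-10, Mul(-3, -2)), -26), -43) = Mul(Mul(Add(-10, 6), -26), -43) = Mul(Mul(-4, -26), -43) = Mul(104, -43) = -4472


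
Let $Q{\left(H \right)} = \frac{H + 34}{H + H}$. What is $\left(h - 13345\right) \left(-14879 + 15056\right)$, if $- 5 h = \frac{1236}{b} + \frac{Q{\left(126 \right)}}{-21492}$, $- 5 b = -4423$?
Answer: $- \frac{1178837691060497}{499060359} \approx -2.3621 \cdot 10^{6}$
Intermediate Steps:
$b = \frac{4423}{5}$ ($b = \left(- \frac{1}{5}\right) \left(-4423\right) = \frac{4423}{5} \approx 884.6$)
$Q{\left(H \right)} = \frac{34 + H}{2 H}$
$h = - \frac{418375918}{1497181077}$ ($h = - \frac{\frac{1236}{\frac{4423}{5}} + \frac{\frac{1}{2} \cdot \frac{1}{126} \left(34 + 126\right)}{-21492}}{5} = - \frac{1236 \cdot \frac{5}{4423} + \frac{1}{2} \cdot \frac{1}{126} \cdot 160 \left(- \frac{1}{21492}\right)}{5} = - \frac{\frac{6180}{4423} + \frac{40}{63} \left(- \frac{1}{21492}\right)}{5} = - \frac{\frac{6180}{4423} - \frac{10}{338499}}{5} = \left(- \frac{1}{5}\right) \frac{2091879590}{1497181077} = - \frac{418375918}{1497181077} \approx -0.27944$)
$\left(h - 13345\right) \left(-14879 + 15056\right) = \left(- \frac{418375918}{1497181077} - 13345\right) \left(-14879 + 15056\right) = \left(- \frac{19980299848483}{1497181077}\right) 177 = - \frac{1178837691060497}{499060359}$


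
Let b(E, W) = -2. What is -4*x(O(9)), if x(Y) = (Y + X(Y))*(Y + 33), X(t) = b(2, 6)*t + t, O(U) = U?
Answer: 0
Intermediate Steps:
X(t) = -t (X(t) = -2*t + t = -t)
x(Y) = 0 (x(Y) = (Y - Y)*(Y + 33) = 0*(33 + Y) = 0)
-4*x(O(9)) = -4*0 = 0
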